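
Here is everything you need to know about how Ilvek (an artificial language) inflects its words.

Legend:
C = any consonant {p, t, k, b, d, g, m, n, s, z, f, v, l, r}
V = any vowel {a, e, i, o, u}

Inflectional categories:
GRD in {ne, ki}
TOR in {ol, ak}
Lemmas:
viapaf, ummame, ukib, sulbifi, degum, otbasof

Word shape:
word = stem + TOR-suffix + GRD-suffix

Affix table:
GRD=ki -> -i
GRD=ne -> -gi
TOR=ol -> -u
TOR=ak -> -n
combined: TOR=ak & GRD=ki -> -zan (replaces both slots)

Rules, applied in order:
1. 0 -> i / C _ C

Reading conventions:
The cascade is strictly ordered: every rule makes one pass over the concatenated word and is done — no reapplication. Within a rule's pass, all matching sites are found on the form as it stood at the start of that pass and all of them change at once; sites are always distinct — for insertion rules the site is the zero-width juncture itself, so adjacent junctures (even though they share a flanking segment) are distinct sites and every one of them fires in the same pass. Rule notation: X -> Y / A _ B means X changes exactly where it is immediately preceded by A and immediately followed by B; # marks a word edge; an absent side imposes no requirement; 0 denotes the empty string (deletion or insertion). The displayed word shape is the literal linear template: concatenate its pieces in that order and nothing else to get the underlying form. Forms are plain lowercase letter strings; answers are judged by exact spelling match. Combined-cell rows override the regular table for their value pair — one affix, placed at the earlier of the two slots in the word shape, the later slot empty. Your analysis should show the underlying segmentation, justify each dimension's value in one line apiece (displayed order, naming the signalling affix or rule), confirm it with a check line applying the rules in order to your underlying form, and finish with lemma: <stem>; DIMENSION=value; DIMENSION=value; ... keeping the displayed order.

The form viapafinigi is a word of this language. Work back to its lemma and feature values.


underlying: viapaf-n-gi
GRD=ne - signalled by the affix -gi
TOR=ak - signalled by the affix -n
check: viapafngi -> viapafinigi
lemma: viapaf; GRD=ne; TOR=ak


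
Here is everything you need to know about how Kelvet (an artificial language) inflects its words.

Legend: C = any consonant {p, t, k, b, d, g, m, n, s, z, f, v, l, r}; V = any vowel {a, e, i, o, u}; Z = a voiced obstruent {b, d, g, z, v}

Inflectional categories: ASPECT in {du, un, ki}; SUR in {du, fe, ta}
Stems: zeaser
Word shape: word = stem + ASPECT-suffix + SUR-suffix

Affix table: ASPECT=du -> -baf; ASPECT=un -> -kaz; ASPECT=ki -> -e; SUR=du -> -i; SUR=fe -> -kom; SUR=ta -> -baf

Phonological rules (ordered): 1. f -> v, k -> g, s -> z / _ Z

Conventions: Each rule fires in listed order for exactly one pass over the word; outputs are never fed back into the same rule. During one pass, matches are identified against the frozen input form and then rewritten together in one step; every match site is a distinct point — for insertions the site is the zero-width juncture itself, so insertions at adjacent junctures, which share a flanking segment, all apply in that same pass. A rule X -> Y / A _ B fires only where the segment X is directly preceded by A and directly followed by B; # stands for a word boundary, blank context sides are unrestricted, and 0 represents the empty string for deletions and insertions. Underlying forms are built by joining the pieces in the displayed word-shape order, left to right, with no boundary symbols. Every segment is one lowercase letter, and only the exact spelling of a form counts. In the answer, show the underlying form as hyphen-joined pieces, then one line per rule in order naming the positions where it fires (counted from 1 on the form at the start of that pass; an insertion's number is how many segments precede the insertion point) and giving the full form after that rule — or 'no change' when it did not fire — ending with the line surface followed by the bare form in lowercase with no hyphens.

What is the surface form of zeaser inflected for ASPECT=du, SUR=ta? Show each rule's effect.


underlying: zeaser-baf-baf
1. f -> v, k -> g, s -> z / _ Z: fires at position(s) 9: zeaserbavbaf
surface: zeaserbavbaf


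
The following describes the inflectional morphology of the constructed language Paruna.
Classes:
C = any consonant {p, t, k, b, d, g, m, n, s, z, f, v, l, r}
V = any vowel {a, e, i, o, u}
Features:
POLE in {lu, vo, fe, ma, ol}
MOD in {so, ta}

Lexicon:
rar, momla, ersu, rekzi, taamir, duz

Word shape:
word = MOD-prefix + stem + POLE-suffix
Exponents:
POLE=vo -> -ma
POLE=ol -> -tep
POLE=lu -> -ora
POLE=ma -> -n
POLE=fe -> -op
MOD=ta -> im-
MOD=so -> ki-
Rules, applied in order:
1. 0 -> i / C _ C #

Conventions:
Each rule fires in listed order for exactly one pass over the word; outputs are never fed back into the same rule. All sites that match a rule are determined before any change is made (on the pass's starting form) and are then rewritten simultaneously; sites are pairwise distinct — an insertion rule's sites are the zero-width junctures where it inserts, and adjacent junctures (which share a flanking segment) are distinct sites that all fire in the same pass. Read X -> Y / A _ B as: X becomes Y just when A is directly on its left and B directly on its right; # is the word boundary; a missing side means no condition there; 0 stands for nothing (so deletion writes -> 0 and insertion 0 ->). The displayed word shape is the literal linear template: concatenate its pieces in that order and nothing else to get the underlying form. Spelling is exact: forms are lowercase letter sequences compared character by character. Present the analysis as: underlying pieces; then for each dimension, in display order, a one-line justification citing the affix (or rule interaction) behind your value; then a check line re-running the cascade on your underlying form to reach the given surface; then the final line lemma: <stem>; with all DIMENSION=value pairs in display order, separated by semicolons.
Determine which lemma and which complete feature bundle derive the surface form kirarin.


underlying: ki-rar-n
POLE=ma - signalled by the affix -n
MOD=so - signalled by the affix ki-
check: kirarn -> kirarin
lemma: rar; POLE=ma; MOD=so


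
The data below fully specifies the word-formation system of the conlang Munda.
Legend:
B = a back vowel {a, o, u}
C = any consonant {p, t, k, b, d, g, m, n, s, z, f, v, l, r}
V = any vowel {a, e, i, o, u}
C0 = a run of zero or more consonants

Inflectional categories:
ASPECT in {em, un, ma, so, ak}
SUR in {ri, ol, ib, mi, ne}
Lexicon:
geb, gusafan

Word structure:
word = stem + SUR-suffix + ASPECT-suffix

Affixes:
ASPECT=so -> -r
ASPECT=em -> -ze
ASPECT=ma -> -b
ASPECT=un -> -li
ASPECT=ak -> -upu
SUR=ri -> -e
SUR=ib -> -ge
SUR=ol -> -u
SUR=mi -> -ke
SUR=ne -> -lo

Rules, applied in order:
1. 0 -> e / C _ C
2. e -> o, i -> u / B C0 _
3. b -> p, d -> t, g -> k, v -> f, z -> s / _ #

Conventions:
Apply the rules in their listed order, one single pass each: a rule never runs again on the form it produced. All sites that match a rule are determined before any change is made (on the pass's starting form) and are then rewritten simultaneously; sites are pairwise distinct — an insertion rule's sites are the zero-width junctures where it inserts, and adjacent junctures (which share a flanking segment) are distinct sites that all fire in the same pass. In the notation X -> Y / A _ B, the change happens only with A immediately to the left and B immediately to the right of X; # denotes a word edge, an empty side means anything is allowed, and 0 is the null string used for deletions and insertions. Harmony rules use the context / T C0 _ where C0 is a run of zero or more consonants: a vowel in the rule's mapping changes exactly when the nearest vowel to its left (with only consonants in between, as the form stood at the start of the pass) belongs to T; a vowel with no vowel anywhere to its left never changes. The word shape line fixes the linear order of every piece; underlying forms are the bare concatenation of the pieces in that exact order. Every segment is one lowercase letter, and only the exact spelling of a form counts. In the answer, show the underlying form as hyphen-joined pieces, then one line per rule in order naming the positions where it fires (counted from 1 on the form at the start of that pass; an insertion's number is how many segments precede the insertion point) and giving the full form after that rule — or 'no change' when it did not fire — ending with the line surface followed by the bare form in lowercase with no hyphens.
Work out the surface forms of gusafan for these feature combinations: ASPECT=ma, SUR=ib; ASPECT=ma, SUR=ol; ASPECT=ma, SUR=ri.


cell ASPECT=ma, SUR=ib:
underlying: gusafan-ge-b
1. 0 -> e / C _ C: inserts after position(s) 7: gusafanegeb
2. e -> o, i -> u / B C0 _: fires at position(s) 8: gusafanogeb
3. b -> p, d -> t, g -> k, v -> f, z -> s / _ #: fires at position(s) 11: gusafanogep
surface: gusafanogep

cell ASPECT=ma, SUR=ol:
underlying: gusafan-u-b
1. 0 -> e / C _ C: no change
2. e -> o, i -> u / B C0 _: no change
3. b -> p, d -> t, g -> k, v -> f, z -> s / _ #: fires at position(s) 9: gusafanup
surface: gusafanup

cell ASPECT=ma, SUR=ri:
underlying: gusafan-e-b
1. 0 -> e / C _ C: no change
2. e -> o, i -> u / B C0 _: fires at position(s) 8: gusafanob
3. b -> p, d -> t, g -> k, v -> f, z -> s / _ #: fires at position(s) 9: gusafanop
surface: gusafanop


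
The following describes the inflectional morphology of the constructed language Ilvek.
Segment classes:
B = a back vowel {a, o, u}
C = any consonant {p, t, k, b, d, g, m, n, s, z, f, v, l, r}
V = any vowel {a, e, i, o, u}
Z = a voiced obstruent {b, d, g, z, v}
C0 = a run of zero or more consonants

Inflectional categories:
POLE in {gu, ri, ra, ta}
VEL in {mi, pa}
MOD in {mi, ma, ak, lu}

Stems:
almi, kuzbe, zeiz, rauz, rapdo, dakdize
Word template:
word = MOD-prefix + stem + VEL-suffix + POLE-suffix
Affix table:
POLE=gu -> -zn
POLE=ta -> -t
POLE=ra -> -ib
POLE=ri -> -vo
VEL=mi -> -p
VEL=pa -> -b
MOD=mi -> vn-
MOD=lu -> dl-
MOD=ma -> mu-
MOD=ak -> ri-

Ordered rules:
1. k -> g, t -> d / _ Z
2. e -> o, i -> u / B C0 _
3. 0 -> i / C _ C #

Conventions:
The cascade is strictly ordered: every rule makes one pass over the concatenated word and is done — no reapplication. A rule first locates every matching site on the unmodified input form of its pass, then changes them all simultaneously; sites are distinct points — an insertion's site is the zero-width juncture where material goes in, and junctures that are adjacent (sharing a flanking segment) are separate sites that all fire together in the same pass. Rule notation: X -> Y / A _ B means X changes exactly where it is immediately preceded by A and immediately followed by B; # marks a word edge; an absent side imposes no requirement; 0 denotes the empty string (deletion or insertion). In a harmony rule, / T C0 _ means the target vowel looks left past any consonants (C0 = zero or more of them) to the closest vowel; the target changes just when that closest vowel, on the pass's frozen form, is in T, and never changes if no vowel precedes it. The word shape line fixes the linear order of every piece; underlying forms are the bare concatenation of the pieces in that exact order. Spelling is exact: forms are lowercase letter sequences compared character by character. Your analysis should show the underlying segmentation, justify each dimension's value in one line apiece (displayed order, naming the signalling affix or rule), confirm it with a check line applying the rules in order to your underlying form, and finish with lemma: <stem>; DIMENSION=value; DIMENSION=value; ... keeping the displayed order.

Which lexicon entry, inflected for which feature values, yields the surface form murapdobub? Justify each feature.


underlying: mu-rapdo-b-ib
POLE=ra - signalled by the affix -ib
VEL=pa - signalled by the affix -b
MOD=ma - signalled by the affix mu-
check: murapdobib -> murapdobib -> murapdobub -> murapdobub
lemma: rapdo; POLE=ra; VEL=pa; MOD=ma


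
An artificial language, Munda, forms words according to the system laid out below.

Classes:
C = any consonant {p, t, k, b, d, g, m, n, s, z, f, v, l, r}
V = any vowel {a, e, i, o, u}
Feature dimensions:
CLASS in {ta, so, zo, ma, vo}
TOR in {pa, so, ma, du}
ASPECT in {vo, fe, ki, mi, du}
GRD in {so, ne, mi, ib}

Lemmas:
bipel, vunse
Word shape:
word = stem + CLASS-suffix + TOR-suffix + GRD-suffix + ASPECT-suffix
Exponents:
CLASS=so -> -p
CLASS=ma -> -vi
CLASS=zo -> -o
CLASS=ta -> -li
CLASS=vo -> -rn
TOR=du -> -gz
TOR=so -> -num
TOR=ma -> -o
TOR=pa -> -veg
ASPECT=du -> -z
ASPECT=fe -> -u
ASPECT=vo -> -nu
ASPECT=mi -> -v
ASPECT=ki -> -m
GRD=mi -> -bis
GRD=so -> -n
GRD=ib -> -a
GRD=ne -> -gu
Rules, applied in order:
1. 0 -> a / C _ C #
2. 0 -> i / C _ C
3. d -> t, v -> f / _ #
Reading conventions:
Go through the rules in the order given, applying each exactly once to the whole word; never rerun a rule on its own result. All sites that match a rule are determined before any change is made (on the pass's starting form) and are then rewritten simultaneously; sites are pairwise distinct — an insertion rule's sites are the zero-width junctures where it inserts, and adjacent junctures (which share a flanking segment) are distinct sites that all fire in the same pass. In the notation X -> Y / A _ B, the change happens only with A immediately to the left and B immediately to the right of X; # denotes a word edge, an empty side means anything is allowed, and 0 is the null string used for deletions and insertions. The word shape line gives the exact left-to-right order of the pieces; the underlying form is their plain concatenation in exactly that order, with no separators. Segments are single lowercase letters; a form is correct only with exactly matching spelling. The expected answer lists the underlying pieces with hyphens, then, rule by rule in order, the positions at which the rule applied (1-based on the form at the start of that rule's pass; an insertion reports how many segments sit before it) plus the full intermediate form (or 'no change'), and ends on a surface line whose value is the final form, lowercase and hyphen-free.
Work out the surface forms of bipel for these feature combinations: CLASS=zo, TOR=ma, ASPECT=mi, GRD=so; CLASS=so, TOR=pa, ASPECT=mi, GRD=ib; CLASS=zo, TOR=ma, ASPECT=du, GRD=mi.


cell CLASS=zo, TOR=ma, ASPECT=mi, GRD=so:
underlying: bipel-o-o-n-v
1. 0 -> a / C _ C #: inserts after position(s) 8: bipeloonav
2. 0 -> i / C _ C: no change
3. d -> t, v -> f / _ #: fires at position(s) 10: bipeloonaf
surface: bipeloonaf

cell CLASS=so, TOR=pa, ASPECT=mi, GRD=ib:
underlying: bipel-p-veg-a-v
1. 0 -> a / C _ C #: no change
2. 0 -> i / C _ C: inserts after position(s) 5, 6: bipelipivegav
3. d -> t, v -> f / _ #: fires at position(s) 13: bipelipivegaf
surface: bipelipivegaf

cell CLASS=zo, TOR=ma, ASPECT=du, GRD=mi:
underlying: bipel-o-o-bis-z
1. 0 -> a / C _ C #: inserts after position(s) 10: bipeloobisaz
2. 0 -> i / C _ C: no change
3. d -> t, v -> f / _ #: no change
surface: bipeloobisaz


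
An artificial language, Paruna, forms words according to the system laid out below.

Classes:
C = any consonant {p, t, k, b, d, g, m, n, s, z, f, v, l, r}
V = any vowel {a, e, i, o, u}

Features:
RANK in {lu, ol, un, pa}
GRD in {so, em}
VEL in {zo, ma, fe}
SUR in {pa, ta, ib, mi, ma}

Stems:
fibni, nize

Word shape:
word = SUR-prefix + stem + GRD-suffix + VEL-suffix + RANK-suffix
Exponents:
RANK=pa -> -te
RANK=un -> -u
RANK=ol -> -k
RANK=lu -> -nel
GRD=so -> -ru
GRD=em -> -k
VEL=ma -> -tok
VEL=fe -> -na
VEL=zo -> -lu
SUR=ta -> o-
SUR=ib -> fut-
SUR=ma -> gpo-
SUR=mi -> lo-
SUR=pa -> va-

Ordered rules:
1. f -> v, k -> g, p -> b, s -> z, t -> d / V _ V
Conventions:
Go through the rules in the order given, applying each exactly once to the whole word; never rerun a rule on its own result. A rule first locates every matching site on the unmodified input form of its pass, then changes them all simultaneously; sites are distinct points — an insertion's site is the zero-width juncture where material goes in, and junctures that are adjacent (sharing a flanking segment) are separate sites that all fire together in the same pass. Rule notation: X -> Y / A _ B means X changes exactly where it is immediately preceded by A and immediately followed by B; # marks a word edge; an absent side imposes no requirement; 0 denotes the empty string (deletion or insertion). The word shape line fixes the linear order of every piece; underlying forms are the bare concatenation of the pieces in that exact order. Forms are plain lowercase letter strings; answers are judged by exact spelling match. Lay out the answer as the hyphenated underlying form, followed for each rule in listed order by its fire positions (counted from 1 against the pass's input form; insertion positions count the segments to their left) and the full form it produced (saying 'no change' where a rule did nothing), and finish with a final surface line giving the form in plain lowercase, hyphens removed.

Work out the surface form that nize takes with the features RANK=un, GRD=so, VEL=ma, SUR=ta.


underlying: o-nize-ru-tok-u
1. f -> v, k -> g, p -> b, s -> z, t -> d / V _ V: fires at position(s) 8, 10: onizerudogu
surface: onizerudogu


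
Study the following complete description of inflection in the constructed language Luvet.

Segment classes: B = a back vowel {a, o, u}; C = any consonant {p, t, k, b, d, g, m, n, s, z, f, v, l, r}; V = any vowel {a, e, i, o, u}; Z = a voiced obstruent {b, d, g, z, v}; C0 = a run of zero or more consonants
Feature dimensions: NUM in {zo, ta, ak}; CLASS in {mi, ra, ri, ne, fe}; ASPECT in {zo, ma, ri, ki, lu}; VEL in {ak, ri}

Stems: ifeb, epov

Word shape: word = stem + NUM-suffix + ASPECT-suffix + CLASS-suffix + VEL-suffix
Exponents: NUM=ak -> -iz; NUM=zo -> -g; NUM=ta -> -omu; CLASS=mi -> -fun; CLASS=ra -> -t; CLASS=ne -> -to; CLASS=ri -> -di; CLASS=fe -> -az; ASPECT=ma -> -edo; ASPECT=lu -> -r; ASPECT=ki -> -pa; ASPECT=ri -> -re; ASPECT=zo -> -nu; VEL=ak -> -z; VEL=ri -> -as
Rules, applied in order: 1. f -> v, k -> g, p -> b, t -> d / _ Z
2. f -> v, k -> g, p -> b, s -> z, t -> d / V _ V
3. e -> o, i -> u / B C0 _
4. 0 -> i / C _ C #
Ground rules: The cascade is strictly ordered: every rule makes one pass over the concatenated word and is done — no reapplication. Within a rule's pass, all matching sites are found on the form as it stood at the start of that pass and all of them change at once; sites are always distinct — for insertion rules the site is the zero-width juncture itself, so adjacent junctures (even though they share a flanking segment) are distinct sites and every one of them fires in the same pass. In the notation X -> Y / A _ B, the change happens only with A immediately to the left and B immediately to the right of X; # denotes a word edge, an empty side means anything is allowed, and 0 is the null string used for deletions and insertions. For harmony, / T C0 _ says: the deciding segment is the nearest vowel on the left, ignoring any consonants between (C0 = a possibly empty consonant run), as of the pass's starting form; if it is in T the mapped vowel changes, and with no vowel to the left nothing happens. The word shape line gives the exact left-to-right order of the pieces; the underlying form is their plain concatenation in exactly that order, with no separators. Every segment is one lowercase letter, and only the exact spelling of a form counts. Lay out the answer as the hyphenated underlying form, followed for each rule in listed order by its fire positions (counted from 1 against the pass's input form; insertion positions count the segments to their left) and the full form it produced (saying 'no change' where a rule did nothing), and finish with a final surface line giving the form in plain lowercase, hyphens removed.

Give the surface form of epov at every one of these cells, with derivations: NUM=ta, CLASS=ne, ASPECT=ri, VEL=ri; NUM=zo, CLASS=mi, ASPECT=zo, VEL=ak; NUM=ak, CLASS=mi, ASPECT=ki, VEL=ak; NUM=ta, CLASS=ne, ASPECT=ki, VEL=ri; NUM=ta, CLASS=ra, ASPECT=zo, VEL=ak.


cell NUM=ta, CLASS=ne, ASPECT=ri, VEL=ri:
underlying: epov-omu-re-to-as
1. f -> v, k -> g, p -> b, t -> d / _ Z: no change
2. f -> v, k -> g, p -> b, s -> z, t -> d / V _ V: fires at position(s) 2, 10: ebovomuredoas
3. e -> o, i -> u / B C0 _: fires at position(s) 9: ebovomurodoas
4. 0 -> i / C _ C #: no change
surface: ebovomurodoas

cell NUM=zo, CLASS=mi, ASPECT=zo, VEL=ak:
underlying: epov-g-nu-fun-z
1. f -> v, k -> g, p -> b, t -> d / _ Z: no change
2. f -> v, k -> g, p -> b, s -> z, t -> d / V _ V: fires at position(s) 2, 8: ebovgnuvunz
3. e -> o, i -> u / B C0 _: no change
4. 0 -> i / C _ C #: inserts after position(s) 10: ebovgnuvuniz
surface: ebovgnuvuniz

cell NUM=ak, CLASS=mi, ASPECT=ki, VEL=ak:
underlying: epov-iz-pa-fun-z
1. f -> v, k -> g, p -> b, t -> d / _ Z: no change
2. f -> v, k -> g, p -> b, s -> z, t -> d / V _ V: fires at position(s) 2, 9: ebovizpavunz
3. e -> o, i -> u / B C0 _: fires at position(s) 5: ebovuzpavunz
4. 0 -> i / C _ C #: inserts after position(s) 11: ebovuzpavuniz
surface: ebovuzpavuniz

cell NUM=ta, CLASS=ne, ASPECT=ki, VEL=ri:
underlying: epov-omu-pa-to-as
1. f -> v, k -> g, p -> b, t -> d / _ Z: no change
2. f -> v, k -> g, p -> b, s -> z, t -> d / V _ V: fires at position(s) 2, 8, 10: ebovomubadoas
3. e -> o, i -> u / B C0 _: no change
4. 0 -> i / C _ C #: no change
surface: ebovomubadoas

cell NUM=ta, CLASS=ra, ASPECT=zo, VEL=ak:
underlying: epov-omu-nu-t-z
1. f -> v, k -> g, p -> b, t -> d / _ Z: fires at position(s) 10: epovomunudz
2. f -> v, k -> g, p -> b, s -> z, t -> d / V _ V: fires at position(s) 2: ebovomunudz
3. e -> o, i -> u / B C0 _: no change
4. 0 -> i / C _ C #: inserts after position(s) 10: ebovomunudiz
surface: ebovomunudiz


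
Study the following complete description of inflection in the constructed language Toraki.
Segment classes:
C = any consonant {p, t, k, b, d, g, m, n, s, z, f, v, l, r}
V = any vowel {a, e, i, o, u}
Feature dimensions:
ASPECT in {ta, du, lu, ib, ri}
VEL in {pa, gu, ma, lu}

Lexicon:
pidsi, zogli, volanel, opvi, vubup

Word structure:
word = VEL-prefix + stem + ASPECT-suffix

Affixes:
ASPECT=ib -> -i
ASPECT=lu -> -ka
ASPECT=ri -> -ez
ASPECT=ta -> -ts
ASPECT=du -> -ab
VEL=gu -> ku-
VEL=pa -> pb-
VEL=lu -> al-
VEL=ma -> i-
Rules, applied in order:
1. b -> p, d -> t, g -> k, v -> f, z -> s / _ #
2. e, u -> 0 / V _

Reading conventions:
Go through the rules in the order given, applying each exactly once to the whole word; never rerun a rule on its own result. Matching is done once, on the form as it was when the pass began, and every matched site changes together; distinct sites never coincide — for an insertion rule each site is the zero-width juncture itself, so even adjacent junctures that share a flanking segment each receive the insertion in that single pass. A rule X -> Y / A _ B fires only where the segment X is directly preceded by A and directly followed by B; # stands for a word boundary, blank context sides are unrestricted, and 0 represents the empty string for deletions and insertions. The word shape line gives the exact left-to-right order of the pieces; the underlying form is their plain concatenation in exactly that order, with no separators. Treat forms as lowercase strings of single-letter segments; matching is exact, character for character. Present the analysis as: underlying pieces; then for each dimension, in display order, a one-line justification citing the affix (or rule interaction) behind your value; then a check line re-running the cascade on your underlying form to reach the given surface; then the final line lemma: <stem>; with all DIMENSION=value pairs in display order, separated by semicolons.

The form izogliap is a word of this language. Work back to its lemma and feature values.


underlying: i-zogli-ab
ASPECT=du - signalled by the affix -ab
VEL=ma - signalled by the affix i-
check: izogliab -> izogliap -> izogliap
lemma: zogli; ASPECT=du; VEL=ma


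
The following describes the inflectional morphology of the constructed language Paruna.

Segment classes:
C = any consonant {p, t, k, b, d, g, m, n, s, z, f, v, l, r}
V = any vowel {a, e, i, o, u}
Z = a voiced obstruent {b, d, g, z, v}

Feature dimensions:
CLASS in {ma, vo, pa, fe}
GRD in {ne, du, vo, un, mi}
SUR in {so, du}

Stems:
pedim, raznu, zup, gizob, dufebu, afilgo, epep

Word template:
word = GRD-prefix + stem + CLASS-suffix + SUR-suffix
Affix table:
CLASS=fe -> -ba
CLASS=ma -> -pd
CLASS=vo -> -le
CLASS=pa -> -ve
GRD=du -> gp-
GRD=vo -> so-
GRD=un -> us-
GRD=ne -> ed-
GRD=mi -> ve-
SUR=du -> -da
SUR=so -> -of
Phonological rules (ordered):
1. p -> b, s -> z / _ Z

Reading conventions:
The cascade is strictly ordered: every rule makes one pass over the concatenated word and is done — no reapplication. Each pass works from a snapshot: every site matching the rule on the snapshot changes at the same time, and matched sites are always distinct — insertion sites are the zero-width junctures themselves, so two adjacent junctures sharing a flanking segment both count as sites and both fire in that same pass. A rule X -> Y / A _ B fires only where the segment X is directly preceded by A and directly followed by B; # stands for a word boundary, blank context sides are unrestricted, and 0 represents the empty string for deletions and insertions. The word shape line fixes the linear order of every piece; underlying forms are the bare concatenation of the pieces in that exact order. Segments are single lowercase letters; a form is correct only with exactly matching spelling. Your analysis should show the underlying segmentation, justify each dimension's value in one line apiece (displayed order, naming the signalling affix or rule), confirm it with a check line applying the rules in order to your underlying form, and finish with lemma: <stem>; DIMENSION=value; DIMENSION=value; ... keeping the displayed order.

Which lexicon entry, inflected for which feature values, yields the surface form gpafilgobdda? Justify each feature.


underlying: gp-afilgo-pd-da
CLASS=ma - signalled by the affix -pd
GRD=du - signalled by the affix gp-
SUR=du - signalled by the affix -da
check: gpafilgopdda -> gpafilgobdda
lemma: afilgo; CLASS=ma; GRD=du; SUR=du


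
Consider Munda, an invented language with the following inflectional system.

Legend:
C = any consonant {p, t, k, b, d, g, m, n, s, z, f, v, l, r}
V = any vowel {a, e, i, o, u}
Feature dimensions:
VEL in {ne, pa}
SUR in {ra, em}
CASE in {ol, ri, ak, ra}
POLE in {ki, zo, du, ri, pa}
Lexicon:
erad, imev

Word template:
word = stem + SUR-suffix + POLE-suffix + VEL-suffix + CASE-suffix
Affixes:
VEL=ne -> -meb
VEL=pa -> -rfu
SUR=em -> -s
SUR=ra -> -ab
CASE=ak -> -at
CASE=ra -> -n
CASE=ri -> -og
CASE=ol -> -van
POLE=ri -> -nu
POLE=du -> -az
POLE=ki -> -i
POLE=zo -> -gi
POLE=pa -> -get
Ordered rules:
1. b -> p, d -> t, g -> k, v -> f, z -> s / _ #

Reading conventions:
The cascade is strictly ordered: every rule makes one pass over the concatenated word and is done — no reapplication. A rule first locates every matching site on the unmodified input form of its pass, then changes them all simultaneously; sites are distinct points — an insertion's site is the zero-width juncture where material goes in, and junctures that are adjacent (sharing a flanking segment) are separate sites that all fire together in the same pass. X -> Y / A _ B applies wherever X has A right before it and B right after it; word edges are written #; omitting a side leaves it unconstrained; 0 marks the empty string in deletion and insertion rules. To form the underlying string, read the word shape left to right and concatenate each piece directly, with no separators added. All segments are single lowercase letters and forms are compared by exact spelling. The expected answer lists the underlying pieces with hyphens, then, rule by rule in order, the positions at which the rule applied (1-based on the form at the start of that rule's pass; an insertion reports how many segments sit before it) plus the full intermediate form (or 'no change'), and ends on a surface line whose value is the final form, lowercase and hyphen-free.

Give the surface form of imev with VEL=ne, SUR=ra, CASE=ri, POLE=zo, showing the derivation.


underlying: imev-ab-gi-meb-og
1. b -> p, d -> t, g -> k, v -> f, z -> s / _ #: fires at position(s) 13: imevabgimebok
surface: imevabgimebok


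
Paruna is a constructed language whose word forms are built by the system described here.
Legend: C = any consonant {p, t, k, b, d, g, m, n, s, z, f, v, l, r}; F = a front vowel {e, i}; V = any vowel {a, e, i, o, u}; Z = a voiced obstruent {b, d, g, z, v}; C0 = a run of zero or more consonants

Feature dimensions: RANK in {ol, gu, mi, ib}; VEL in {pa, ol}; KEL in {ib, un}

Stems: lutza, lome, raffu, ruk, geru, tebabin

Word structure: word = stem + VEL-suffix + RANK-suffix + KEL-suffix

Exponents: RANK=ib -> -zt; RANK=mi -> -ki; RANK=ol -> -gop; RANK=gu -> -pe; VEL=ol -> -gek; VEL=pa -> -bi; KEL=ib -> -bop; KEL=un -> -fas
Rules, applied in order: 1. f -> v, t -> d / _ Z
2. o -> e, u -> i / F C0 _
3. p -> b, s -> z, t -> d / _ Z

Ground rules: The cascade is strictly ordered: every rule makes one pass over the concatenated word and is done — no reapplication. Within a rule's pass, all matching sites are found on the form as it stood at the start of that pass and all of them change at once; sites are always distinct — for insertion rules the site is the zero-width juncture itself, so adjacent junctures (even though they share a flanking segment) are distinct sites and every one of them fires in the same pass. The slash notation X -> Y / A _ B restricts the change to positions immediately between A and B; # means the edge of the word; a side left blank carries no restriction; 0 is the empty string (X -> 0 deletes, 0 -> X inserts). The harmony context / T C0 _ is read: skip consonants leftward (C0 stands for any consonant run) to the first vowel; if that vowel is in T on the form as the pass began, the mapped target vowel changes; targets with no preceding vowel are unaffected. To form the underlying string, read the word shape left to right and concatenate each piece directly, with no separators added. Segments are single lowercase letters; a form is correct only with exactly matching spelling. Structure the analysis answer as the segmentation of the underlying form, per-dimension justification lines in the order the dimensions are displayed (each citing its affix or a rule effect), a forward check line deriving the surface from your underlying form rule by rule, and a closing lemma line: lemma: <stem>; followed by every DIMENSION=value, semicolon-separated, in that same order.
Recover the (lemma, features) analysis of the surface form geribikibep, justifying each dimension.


underlying: geru-bi-ki-bop
RANK=mi - signalled by the affix -ki
VEL=pa - signalled by the affix -bi
KEL=ib - signalled by the affix -bop
check: gerubikibop -> gerubikibop -> geribikibep -> geribikibep
lemma: geru; RANK=mi; VEL=pa; KEL=ib


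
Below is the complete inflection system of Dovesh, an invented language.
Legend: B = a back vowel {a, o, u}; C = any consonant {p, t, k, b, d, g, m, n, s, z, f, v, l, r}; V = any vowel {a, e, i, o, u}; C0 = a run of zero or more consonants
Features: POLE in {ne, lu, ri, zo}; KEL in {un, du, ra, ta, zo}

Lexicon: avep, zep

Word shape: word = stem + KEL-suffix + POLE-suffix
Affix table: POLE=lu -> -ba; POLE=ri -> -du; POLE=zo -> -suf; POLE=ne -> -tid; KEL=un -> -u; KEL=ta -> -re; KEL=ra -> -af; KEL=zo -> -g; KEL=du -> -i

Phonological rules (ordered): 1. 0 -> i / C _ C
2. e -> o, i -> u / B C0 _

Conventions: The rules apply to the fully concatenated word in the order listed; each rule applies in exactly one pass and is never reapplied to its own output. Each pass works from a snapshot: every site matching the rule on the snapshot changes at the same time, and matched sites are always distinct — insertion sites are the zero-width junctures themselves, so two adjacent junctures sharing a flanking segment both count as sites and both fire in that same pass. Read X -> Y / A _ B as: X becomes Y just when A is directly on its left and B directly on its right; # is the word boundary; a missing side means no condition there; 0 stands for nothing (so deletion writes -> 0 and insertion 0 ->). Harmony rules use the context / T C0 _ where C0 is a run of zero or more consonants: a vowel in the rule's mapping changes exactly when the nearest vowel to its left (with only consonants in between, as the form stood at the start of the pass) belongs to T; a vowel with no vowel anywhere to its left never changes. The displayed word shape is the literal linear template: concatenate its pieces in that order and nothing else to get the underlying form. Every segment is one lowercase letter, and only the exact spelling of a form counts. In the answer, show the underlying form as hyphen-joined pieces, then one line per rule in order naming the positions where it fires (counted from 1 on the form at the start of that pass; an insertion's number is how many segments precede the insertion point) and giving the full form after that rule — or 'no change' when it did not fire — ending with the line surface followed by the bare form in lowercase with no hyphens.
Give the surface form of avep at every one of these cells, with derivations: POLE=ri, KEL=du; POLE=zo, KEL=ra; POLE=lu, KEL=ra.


cell POLE=ri, KEL=du:
underlying: avep-i-du
1. 0 -> i / C _ C: no change
2. e -> o, i -> u / B C0 _: fires at position(s) 3: avopidu
surface: avopidu

cell POLE=zo, KEL=ra:
underlying: avep-af-suf
1. 0 -> i / C _ C: inserts after position(s) 6: avepafisuf
2. e -> o, i -> u / B C0 _: fires at position(s) 3, 7: avopafusuf
surface: avopafusuf

cell POLE=lu, KEL=ra:
underlying: avep-af-ba
1. 0 -> i / C _ C: inserts after position(s) 6: avepafiba
2. e -> o, i -> u / B C0 _: fires at position(s) 3, 7: avopafuba
surface: avopafuba


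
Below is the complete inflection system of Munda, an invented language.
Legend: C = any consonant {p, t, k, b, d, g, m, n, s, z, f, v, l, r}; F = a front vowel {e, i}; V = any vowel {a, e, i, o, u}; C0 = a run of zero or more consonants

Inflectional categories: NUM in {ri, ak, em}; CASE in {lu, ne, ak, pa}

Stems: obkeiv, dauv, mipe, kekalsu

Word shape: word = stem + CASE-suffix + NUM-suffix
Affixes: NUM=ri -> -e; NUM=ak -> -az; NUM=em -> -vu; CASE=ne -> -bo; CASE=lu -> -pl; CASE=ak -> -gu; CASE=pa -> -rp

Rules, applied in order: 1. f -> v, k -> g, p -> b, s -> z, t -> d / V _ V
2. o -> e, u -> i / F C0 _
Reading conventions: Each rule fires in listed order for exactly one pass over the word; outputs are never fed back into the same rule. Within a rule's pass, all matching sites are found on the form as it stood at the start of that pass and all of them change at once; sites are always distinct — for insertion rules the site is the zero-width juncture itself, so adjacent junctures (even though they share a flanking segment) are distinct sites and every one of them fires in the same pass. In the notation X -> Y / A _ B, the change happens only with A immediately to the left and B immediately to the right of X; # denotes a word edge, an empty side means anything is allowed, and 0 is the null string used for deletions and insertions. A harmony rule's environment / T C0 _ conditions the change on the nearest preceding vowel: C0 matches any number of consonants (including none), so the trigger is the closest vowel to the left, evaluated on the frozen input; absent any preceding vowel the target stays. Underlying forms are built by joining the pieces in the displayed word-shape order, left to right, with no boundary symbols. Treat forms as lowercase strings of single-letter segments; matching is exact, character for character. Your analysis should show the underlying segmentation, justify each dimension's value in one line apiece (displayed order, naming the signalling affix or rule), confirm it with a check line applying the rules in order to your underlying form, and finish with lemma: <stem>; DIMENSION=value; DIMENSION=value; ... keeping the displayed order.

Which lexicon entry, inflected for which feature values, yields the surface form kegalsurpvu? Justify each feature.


underlying: kekalsu-rp-vu
NUM=em - signalled by the affix -vu
CASE=pa - signalled by the affix -rp
check: kekalsurpvu -> kegalsurpvu -> kegalsurpvu
lemma: kekalsu; NUM=em; CASE=pa


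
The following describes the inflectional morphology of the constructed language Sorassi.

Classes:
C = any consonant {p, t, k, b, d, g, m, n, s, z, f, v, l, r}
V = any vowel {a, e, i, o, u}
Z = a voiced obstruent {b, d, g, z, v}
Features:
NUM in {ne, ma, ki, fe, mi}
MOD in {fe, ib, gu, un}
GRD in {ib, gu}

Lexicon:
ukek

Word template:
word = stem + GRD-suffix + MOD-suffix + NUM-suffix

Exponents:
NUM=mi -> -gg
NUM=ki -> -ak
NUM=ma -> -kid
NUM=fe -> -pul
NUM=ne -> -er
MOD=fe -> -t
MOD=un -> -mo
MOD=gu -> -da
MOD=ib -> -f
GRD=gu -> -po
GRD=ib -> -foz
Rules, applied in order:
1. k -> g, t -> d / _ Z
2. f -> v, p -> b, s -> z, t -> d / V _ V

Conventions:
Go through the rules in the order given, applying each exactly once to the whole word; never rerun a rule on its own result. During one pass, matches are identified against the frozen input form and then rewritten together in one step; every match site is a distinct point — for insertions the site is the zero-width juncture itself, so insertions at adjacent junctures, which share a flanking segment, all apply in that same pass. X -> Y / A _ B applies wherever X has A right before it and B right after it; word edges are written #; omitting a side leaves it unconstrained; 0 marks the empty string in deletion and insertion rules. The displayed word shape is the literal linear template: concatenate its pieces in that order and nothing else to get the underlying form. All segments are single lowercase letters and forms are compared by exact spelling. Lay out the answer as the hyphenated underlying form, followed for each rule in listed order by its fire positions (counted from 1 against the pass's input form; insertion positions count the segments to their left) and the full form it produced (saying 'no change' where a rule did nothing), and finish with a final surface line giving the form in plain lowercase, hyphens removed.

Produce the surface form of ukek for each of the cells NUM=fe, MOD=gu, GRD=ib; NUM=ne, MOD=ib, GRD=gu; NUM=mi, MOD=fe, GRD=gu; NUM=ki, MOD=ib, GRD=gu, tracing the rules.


cell NUM=fe, MOD=gu, GRD=ib:
underlying: ukek-foz-da-pul
1. k -> g, t -> d / _ Z: no change
2. f -> v, p -> b, s -> z, t -> d / V _ V: fires at position(s) 10: ukekfozdabul
surface: ukekfozdabul

cell NUM=ne, MOD=ib, GRD=gu:
underlying: ukek-po-f-er
1. k -> g, t -> d / _ Z: no change
2. f -> v, p -> b, s -> z, t -> d / V _ V: fires at position(s) 7: ukekpover
surface: ukekpover

cell NUM=mi, MOD=fe, GRD=gu:
underlying: ukek-po-t-gg
1. k -> g, t -> d / _ Z: fires at position(s) 7: ukekpodgg
2. f -> v, p -> b, s -> z, t -> d / V _ V: no change
surface: ukekpodgg

cell NUM=ki, MOD=ib, GRD=gu:
underlying: ukek-po-f-ak
1. k -> g, t -> d / _ Z: no change
2. f -> v, p -> b, s -> z, t -> d / V _ V: fires at position(s) 7: ukekpovak
surface: ukekpovak


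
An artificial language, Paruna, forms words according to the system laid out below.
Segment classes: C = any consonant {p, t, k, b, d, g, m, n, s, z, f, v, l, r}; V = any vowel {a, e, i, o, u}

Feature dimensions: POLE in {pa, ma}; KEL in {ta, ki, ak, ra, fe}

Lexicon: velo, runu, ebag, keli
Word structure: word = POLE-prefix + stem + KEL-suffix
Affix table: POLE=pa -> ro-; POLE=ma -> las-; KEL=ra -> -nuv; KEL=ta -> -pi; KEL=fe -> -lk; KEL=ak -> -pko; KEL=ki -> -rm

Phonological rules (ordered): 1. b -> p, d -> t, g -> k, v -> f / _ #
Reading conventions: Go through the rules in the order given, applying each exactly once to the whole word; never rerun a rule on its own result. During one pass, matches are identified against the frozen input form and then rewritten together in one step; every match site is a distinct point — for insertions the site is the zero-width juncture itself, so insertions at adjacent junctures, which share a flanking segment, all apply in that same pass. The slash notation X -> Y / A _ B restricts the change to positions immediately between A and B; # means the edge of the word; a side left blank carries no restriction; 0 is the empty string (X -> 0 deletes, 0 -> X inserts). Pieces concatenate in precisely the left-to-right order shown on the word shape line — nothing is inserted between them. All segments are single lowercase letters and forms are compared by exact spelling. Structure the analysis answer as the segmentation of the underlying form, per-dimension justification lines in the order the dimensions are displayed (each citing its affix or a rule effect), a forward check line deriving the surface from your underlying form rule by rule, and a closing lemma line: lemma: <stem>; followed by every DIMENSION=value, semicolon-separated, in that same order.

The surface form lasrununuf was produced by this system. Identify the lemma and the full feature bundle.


underlying: las-runu-nuv
POLE=ma - signalled by the affix las-
KEL=ra - signalled by the affix -nuv
check: lasrununuv -> lasrununuf
lemma: runu; POLE=ma; KEL=ra
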